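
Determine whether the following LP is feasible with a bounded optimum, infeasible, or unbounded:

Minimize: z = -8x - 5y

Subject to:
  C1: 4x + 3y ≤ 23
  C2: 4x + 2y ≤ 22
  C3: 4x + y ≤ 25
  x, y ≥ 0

Feasible with a bounded optimal solution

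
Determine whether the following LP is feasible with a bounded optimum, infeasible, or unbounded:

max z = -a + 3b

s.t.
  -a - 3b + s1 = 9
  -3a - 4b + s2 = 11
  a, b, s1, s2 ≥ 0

Unbounded (objective can increase without bound)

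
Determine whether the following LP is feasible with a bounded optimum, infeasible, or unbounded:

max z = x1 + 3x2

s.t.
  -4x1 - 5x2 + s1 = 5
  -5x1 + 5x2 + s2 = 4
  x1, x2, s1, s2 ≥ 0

Unbounded (objective can increase without bound)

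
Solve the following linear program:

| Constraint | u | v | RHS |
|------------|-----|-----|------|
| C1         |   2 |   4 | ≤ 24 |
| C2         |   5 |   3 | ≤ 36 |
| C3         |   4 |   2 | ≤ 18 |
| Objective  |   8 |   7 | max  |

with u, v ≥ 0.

Evaluate the objective at each vertex of the feasible region:
  z(0, 0) = 0
  z(4.5, 0) = 36
  z(2, 5) = 51  ←
  z(0, 6) = 42
The maximum is at u = 2, v = 5.

u = 2, v = 5, z = 51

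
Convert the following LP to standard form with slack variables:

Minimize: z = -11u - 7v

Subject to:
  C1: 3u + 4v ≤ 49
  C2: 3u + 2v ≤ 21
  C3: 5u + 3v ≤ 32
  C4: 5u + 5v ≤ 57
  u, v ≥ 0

min z = -11u - 7v

s.t.
  3u + 4v + s1 = 49
  3u + 2v + s2 = 21
  5u + 3v + s3 = 32
  5u + 5v + s4 = 57
  u, v, s1, s2, s3, s4 ≥ 0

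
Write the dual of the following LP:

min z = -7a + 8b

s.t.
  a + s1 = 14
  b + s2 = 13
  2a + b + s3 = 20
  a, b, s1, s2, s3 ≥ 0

Primal min cᵀx s.t. Ax ≤ b, x ≥ 0  →  Dual max −bᵀy s.t. Aᵀy ≥ −c, y ≥ 0.

Maximize: z = -14y1 - 13y2 - 20y3

Subject to:
  y1 + 2y3 ≥ 7
  y2 + y3 ≥ -8
  y1, y2, y3 ≥ 0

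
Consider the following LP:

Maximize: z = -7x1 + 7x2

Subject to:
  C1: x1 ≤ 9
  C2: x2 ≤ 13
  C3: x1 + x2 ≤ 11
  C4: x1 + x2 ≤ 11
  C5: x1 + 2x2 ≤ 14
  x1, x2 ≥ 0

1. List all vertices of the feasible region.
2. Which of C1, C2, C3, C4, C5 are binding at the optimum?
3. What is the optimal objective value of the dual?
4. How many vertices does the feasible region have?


1. (0, 0), (9, 0), (9, 2), (8, 3), (0, 7)
2. C5
3. 49
4. 5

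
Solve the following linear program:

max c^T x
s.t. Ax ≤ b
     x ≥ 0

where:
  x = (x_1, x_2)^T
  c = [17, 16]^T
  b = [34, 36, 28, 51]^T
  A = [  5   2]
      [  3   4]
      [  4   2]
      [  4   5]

Evaluate the objective at each vertex of the feasible region:
  z(0, 0) = 0
  z(6.8, 0) = 115.6
  z(6, 2) = 134
  z(4, 6) = 164  ←
  z(0, 9) = 144
The maximum is at x_1 = 4, x_2 = 6.

x_1 = 4, x_2 = 6, z = 164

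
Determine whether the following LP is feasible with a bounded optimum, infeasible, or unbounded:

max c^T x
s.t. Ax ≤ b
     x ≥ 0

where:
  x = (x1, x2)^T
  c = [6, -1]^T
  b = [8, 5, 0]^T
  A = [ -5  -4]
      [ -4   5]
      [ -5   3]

Unbounded (objective can increase without bound)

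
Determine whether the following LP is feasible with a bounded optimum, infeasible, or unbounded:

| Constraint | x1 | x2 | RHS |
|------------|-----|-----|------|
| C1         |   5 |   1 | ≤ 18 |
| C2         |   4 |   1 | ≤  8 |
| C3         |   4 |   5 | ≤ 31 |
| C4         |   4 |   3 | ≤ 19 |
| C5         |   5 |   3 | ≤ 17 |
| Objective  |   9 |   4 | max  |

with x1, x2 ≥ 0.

Feasible with a bounded optimal solution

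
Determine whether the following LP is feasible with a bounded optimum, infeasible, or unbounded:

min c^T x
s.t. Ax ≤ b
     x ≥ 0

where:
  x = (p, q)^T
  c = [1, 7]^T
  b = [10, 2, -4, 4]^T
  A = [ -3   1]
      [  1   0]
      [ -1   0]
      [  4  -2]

Infeasible (no feasible solution exists)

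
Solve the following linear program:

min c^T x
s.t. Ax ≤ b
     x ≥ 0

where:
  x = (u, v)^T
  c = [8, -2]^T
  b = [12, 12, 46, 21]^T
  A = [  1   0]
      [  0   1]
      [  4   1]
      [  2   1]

Evaluate the objective at each vertex of the feasible region:
  z(0, 0) = 0
  z(10.5, 0) = 84
  z(4.5, 12) = 12
  z(0, 12) = -24  ←
The minimum is at u = 0, v = 12.

u = 0, v = 12, z = -24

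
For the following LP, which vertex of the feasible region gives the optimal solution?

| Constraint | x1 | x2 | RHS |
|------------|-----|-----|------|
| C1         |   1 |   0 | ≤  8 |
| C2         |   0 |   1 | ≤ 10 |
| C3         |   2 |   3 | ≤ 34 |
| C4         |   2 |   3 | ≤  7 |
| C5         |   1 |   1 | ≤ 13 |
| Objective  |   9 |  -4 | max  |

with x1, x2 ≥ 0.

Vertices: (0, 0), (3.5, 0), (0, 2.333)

Evaluate the objective at each vertex of the feasible region:
  z(0, 0) = 0
  z(3.5, 0) = 31.5  ←
  z(0, 2.333) = -9.333
The maximum is at x1 = 3.5, x2 = 0.

(3.5, 0)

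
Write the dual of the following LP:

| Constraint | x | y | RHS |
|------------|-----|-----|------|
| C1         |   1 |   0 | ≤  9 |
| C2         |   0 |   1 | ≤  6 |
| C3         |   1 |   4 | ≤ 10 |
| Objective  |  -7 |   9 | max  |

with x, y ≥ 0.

Primal max cᵀx s.t. Ax ≤ b, x ≥ 0  →  Dual min bᵀy s.t. Aᵀy ≥ c, y ≥ 0.

Minimize: z = 9y1 + 6y2 + 10y3

Subject to:
  y1 + y3 ≥ -7
  y2 + 4y3 ≥ 9
  y1, y2, y3 ≥ 0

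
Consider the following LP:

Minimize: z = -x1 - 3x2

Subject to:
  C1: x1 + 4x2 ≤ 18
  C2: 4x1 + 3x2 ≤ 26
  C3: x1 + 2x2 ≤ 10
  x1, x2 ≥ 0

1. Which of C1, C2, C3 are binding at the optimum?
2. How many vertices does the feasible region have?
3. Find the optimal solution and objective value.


1. C1, C3
2. 5
3. x1 = 2, x2 = 4, z = -14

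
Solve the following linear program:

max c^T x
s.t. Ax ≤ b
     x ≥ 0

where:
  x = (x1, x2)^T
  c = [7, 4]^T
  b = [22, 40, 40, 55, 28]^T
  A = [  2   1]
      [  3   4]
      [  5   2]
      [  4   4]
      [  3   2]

Evaluate the objective at each vertex of the feasible region:
  z(0, 0) = 0
  z(8, 0) = 56
  z(6, 5) = 62  ←
  z(5.333, 6) = 61.33
  z(0, 10) = 40
The maximum is at x1 = 6, x2 = 5.

x1 = 6, x2 = 5, z = 62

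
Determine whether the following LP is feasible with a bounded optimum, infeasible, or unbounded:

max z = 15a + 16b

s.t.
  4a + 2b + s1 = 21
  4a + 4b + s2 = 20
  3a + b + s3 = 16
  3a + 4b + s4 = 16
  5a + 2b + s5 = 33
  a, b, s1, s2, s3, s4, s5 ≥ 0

Feasible with a bounded optimal solution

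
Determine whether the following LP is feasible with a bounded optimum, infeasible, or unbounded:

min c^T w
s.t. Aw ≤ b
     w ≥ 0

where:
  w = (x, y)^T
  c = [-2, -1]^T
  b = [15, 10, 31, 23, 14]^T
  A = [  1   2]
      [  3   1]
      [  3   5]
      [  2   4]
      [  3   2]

Feasible with a bounded optimal solution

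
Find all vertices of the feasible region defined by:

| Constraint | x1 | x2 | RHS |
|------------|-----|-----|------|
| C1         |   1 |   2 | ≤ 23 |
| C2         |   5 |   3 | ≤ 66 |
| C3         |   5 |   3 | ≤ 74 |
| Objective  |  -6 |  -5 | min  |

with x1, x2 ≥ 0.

(0, 0), (13.2, 0), (9, 7), (0, 11.5)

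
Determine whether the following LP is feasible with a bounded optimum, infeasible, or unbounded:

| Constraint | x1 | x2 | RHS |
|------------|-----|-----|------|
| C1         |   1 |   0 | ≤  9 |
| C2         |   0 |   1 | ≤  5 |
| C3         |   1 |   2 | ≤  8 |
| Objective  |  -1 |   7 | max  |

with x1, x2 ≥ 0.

Feasible with a bounded optimal solution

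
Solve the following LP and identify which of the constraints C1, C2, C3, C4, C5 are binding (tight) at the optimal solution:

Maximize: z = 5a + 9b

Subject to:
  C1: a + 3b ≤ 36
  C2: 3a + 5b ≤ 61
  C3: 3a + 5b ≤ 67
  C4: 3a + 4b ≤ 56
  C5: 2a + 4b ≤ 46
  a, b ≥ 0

At a = 7, b = 8, compute slack b - a·x for each constraint:
  C1: 36 − 31 = 5  (slack)
  C2: 61 − 61 = 0  (binding)
  C3: 67 − 61 = 6  (slack)
  C4: 56 − 53 = 3  (slack)
  C5: 46 − 46 = 0  (binding)

Optimal: a = 7, b = 8
Binding: C2, C5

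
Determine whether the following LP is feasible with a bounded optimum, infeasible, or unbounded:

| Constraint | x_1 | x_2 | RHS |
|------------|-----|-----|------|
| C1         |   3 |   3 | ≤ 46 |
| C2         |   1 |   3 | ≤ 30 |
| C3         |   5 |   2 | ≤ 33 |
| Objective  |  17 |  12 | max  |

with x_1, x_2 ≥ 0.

Feasible with a bounded optimal solution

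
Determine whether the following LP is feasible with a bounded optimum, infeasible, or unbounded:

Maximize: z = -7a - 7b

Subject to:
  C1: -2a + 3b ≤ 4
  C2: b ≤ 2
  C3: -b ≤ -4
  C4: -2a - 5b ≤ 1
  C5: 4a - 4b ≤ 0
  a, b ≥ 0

Infeasible (no feasible solution exists)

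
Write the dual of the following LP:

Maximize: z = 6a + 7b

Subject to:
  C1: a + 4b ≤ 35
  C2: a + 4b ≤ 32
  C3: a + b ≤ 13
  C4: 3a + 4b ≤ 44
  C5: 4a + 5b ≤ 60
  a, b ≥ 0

Primal max cᵀx s.t. Ax ≤ b, x ≥ 0  →  Dual min bᵀy s.t. Aᵀy ≥ c, y ≥ 0.

Minimize: z = 35y1 + 32y2 + 13y3 + 44y4 + 60y5

Subject to:
  y1 + y2 + y3 + 3y4 + 4y5 ≥ 6
  4y1 + 4y2 + y3 + 4y4 + 5y5 ≥ 7
  y1, y2, y3, y4, y5 ≥ 0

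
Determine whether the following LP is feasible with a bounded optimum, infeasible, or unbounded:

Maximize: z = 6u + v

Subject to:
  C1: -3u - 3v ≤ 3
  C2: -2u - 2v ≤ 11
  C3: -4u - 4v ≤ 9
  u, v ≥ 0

Unbounded (objective can increase without bound)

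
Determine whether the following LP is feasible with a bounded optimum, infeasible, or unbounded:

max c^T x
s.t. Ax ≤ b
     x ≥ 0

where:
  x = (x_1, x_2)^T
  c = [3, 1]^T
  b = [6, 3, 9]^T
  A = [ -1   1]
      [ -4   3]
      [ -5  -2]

Unbounded (objective can increase without bound)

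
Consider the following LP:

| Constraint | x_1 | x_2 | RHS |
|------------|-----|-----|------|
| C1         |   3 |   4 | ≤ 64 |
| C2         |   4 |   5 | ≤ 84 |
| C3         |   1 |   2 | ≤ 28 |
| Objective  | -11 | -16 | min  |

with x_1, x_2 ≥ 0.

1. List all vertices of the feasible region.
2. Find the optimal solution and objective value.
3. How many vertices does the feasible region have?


1. (0, 0), (21, 0), (16, 4), (8, 10), (0, 14)
2. x_1 = 8, x_2 = 10, z = -248
3. 5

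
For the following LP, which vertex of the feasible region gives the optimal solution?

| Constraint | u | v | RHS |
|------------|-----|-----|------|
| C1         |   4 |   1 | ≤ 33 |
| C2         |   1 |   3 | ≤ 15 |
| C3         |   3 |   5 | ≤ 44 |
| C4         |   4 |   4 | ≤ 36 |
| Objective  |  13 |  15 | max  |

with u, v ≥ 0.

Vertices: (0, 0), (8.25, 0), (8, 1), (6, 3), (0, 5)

Evaluate the objective at each vertex of the feasible region:
  z(0, 0) = 0
  z(8.25, 0) = 107.2
  z(8, 1) = 119
  z(6, 3) = 123  ←
  z(0, 5) = 75
The maximum is at u = 6, v = 3.

(6, 3)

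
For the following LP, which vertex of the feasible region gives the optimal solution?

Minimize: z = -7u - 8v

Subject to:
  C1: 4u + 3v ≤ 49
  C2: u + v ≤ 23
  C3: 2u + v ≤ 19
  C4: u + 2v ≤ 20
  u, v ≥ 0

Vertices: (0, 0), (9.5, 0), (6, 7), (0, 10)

Evaluate the objective at each vertex of the feasible region:
  z(0, 0) = 0
  z(9.5, 0) = -66.5
  z(6, 7) = -98  ←
  z(0, 10) = -80
The minimum is at u = 6, v = 7.

(6, 7)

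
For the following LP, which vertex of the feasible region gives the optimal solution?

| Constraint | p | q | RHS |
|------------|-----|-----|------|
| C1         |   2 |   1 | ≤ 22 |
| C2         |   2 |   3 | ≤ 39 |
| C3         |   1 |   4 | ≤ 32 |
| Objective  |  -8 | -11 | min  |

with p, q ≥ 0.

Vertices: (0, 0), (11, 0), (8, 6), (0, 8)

Evaluate the objective at each vertex of the feasible region:
  z(0, 0) = 0
  z(11, 0) = -88
  z(8, 6) = -130  ←
  z(0, 8) = -88
The minimum is at p = 8, q = 6.

(8, 6)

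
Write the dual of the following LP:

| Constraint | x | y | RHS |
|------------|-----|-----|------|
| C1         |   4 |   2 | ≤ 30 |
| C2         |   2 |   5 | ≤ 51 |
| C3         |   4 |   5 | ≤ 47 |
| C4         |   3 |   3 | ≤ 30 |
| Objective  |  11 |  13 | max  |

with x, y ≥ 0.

Primal max cᵀx s.t. Ax ≤ b, x ≥ 0  →  Dual min bᵀy s.t. Aᵀy ≥ c, y ≥ 0.

Minimize: z = 30y1 + 51y2 + 47y3 + 30y4

Subject to:
  4y1 + 2y2 + 4y3 + 3y4 ≥ 11
  2y1 + 5y2 + 5y3 + 3y4 ≥ 13
  y1, y2, y3, y4 ≥ 0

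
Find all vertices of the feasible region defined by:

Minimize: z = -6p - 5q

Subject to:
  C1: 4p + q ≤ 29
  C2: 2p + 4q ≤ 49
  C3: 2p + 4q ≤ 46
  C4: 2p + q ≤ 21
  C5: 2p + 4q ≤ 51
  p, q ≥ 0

(0, 0), (7.25, 0), (5, 9), (0, 11.5)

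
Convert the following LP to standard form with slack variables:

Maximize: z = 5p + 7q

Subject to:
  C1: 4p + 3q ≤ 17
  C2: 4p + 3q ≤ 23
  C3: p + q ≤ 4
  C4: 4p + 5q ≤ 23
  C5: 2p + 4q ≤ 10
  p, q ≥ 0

max z = 5p + 7q

s.t.
  4p + 3q + s1 = 17
  4p + 3q + s2 = 23
  p + q + s3 = 4
  4p + 5q + s4 = 23
  2p + 4q + s5 = 10
  p, q, s1, s2, s3, s4, s5 ≥ 0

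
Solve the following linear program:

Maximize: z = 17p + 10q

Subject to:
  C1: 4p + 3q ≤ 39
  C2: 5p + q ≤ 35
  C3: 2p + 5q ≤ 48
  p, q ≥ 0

Evaluate the objective at each vertex of the feasible region:
  z(0, 0) = 0
  z(7, 0) = 119
  z(6, 5) = 152  ←
  z(3.643, 8.143) = 143.4
  z(0, 9.6) = 96
The maximum is at p = 6, q = 5.

p = 6, q = 5, z = 152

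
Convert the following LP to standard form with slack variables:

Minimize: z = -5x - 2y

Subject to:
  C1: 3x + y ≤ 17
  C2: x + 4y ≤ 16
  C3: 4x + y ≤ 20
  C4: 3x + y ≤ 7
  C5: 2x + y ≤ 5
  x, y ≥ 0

min z = -5x - 2y

s.t.
  3x + y + s1 = 17
  x + 4y + s2 = 16
  4x + y + s3 = 20
  3x + y + s4 = 7
  2x + y + s5 = 5
  x, y, s1, s2, s3, s4, s5 ≥ 0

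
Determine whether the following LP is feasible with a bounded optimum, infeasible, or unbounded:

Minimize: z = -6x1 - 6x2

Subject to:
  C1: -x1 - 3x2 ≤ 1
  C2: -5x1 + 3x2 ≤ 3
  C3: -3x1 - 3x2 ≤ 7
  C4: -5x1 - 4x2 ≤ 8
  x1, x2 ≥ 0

Unbounded (objective can decrease without bound)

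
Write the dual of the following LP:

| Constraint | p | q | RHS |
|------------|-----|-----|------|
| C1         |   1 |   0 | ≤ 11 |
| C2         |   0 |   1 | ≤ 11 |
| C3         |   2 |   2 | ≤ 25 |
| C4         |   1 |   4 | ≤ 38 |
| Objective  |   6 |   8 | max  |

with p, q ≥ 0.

Primal max cᵀx s.t. Ax ≤ b, x ≥ 0  →  Dual min bᵀy s.t. Aᵀy ≥ c, y ≥ 0.

Minimize: z = 11y1 + 11y2 + 25y3 + 38y4

Subject to:
  y1 + 2y3 + y4 ≥ 6
  y2 + 2y3 + 4y4 ≥ 8
  y1, y2, y3, y4 ≥ 0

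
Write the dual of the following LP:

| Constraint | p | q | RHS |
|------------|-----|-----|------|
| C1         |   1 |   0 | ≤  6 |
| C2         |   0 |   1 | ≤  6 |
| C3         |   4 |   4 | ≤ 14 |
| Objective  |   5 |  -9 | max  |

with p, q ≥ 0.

Primal max cᵀx s.t. Ax ≤ b, x ≥ 0  →  Dual min bᵀy s.t. Aᵀy ≥ c, y ≥ 0.

Minimize: z = 6y1 + 6y2 + 14y3

Subject to:
  y1 + 4y3 ≥ 5
  y2 + 4y3 ≥ -9
  y1, y2, y3 ≥ 0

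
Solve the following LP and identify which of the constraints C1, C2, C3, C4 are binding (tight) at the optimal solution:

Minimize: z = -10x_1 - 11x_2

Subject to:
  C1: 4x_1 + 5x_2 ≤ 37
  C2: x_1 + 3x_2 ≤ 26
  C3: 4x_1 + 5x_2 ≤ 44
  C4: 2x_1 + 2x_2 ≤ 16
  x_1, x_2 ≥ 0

At x_1 = 3, x_2 = 5, compute slack b - a·x for each constraint:
  C1: 37 − 37 = 0  (binding)
  C2: 26 − 18 = 8  (slack)
  C3: 44 − 37 = 7  (slack)
  C4: 16 − 16 = 0  (binding)

Optimal: x_1 = 3, x_2 = 5
Binding: C1, C4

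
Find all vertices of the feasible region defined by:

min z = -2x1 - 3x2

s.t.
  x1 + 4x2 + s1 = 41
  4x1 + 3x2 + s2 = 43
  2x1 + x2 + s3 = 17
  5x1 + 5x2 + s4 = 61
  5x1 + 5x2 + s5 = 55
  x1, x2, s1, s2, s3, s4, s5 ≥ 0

(0, 0), (8.5, 0), (6, 5), (1, 10), (0, 10.25)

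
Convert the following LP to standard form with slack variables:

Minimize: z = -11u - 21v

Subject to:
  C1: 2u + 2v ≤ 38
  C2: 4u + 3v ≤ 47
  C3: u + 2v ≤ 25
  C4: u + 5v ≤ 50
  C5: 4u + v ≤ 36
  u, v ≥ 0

min z = -11u - 21v

s.t.
  2u + 2v + s1 = 38
  4u + 3v + s2 = 47
  u + 2v + s3 = 25
  u + 5v + s4 = 50
  4u + v + s5 = 36
  u, v, s1, s2, s3, s4, s5 ≥ 0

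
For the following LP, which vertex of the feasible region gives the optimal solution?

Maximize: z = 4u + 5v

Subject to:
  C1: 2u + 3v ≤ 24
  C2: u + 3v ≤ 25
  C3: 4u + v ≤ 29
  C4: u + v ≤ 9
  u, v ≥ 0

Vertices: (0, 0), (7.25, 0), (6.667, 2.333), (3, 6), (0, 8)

Evaluate the objective at each vertex of the feasible region:
  z(0, 0) = 0
  z(7.25, 0) = 29
  z(6.667, 2.333) = 38.33
  z(3, 6) = 42  ←
  z(0, 8) = 40
The maximum is at u = 3, v = 6.

(3, 6)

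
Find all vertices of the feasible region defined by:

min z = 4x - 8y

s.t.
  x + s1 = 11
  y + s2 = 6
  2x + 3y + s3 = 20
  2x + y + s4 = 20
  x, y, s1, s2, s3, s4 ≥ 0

(0, 0), (10, 0), (1, 6), (0, 6)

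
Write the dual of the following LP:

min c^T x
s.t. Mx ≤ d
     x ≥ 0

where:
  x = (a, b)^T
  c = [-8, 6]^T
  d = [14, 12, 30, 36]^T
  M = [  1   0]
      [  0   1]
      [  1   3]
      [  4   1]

Primal min cᵀx s.t. Ax ≤ b, x ≥ 0  →  Dual max −bᵀy s.t. Aᵀy ≥ −c, y ≥ 0.

Maximize: z = -14y1 - 12y2 - 30y3 - 36y4

Subject to:
  y1 + y3 + 4y4 ≥ 8
  y2 + 3y3 + y4 ≥ -6
  y1, y2, y3, y4 ≥ 0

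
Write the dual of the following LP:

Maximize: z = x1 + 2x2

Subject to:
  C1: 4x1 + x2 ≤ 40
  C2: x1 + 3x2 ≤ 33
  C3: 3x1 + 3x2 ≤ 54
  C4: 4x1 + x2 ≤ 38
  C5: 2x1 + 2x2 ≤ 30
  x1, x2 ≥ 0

Primal max cᵀx s.t. Ax ≤ b, x ≥ 0  →  Dual min bᵀy s.t. Aᵀy ≥ c, y ≥ 0.

Minimize: z = 40y1 + 33y2 + 54y3 + 38y4 + 30y5

Subject to:
  4y1 + y2 + 3y3 + 4y4 + 2y5 ≥ 1
  y1 + 3y2 + 3y3 + y4 + 2y5 ≥ 2
  y1, y2, y3, y4, y5 ≥ 0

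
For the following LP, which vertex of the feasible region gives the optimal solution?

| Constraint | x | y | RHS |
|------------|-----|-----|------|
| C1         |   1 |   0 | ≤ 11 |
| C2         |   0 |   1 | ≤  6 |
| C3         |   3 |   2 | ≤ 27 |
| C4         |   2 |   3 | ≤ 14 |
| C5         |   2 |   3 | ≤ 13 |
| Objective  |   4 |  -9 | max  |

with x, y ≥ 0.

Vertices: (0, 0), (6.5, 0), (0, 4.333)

Evaluate the objective at each vertex of the feasible region:
  z(0, 0) = 0
  z(6.5, 0) = 26  ←
  z(0, 4.333) = -39
The maximum is at x = 6.5, y = 0.

(6.5, 0)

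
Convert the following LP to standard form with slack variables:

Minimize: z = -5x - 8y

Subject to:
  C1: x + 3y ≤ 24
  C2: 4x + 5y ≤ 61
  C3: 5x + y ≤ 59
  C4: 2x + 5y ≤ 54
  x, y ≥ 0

min z = -5x - 8y

s.t.
  x + 3y + s1 = 24
  4x + 5y + s2 = 61
  5x + y + s3 = 59
  2x + 5y + s4 = 54
  x, y, s1, s2, s3, s4 ≥ 0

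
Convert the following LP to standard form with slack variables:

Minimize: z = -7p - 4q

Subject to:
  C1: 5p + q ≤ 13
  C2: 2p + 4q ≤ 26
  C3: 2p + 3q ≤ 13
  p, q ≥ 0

min z = -7p - 4q

s.t.
  5p + q + s1 = 13
  2p + 4q + s2 = 26
  2p + 3q + s3 = 13
  p, q, s1, s2, s3 ≥ 0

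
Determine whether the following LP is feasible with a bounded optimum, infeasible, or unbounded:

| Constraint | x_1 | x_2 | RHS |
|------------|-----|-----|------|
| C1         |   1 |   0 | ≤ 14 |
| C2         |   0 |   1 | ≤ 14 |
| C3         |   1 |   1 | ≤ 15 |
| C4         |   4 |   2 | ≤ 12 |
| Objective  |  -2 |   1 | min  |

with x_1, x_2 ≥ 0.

Feasible with a bounded optimal solution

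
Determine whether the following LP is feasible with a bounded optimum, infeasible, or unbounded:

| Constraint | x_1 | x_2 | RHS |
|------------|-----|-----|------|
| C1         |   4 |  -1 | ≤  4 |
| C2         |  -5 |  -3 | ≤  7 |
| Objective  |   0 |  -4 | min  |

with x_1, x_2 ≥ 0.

Unbounded (objective can decrease without bound)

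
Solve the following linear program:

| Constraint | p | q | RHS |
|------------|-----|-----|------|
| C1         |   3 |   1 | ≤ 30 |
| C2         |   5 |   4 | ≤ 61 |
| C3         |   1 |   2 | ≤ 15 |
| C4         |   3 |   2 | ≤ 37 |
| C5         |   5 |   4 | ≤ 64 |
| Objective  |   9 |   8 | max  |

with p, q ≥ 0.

Evaluate the objective at each vertex of the feasible region:
  z(0, 0) = 0
  z(10, 0) = 90
  z(9, 3) = 105  ←
  z(0, 7.5) = 60
The maximum is at p = 9, q = 3.

p = 9, q = 3, z = 105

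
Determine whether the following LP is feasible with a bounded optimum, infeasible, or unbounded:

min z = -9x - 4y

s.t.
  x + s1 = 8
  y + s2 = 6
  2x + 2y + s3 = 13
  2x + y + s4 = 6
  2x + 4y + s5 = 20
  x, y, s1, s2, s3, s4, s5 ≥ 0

Feasible with a bounded optimal solution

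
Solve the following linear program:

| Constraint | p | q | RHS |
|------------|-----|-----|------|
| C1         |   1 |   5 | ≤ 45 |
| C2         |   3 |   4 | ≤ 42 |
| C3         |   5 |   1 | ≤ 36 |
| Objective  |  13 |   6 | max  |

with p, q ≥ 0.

Evaluate the objective at each vertex of the feasible region:
  z(0, 0) = 0
  z(7.2, 0) = 93.6
  z(6, 6) = 114  ←
  z(2.727, 8.455) = 86.18
  z(0, 9) = 54
The maximum is at p = 6, q = 6.

p = 6, q = 6, z = 114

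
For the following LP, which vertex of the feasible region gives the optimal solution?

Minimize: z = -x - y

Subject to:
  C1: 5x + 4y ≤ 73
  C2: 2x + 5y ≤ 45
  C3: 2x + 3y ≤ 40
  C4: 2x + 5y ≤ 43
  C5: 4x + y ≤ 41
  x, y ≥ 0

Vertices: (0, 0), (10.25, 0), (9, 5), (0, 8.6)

Evaluate the objective at each vertex of the feasible region:
  z(0, 0) = 0
  z(10.25, 0) = -10.25
  z(9, 5) = -14  ←
  z(0, 8.6) = -8.6
The minimum is at x = 9, y = 5.

(9, 5)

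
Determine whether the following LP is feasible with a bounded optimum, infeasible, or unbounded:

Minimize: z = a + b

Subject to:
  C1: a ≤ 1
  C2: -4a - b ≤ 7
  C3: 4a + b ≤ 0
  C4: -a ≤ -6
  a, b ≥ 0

Infeasible (no feasible solution exists)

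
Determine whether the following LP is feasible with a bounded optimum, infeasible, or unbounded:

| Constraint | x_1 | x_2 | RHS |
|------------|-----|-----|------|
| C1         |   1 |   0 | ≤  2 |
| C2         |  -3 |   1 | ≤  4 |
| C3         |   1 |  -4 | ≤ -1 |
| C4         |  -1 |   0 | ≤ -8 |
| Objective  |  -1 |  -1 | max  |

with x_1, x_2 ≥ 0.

Infeasible (no feasible solution exists)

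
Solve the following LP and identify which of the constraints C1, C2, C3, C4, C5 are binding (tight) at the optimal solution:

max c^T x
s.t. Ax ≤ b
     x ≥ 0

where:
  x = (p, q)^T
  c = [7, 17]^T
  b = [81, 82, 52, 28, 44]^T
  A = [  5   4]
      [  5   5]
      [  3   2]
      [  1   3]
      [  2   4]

At p = 10, q = 6, compute slack b - a·x for each constraint:
  C1: 81 − 74 = 7  (slack)
  C2: 82 − 80 = 2  (slack)
  C3: 52 − 42 = 10  (slack)
  C4: 28 − 28 = 0  (binding)
  C5: 44 − 44 = 0  (binding)

Optimal: p = 10, q = 6
Binding: C4, C5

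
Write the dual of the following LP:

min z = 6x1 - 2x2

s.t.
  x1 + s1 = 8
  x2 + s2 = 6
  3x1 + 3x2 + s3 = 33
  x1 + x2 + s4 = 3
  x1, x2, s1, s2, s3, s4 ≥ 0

Primal min cᵀx s.t. Ax ≤ b, x ≥ 0  →  Dual max −bᵀy s.t. Aᵀy ≥ −c, y ≥ 0.

Maximize: z = -8y1 - 6y2 - 33y3 - 3y4

Subject to:
  y1 + 3y3 + y4 ≥ -6
  y2 + 3y3 + y4 ≥ 2
  y1, y2, y3, y4 ≥ 0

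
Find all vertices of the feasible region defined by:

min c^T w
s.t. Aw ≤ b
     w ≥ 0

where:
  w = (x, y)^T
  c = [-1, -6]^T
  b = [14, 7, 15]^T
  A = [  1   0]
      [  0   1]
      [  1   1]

(0, 0), (14, 0), (14, 1), (8, 7), (0, 7)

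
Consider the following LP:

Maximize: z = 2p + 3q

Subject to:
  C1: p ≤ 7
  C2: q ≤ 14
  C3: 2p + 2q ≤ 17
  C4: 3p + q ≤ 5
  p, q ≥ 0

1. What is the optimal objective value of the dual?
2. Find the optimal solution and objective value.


1. 15
2. p = 0, q = 5, z = 15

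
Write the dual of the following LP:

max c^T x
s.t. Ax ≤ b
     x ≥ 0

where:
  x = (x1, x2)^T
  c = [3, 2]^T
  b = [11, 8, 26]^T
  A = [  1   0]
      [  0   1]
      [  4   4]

Primal max cᵀx s.t. Ax ≤ b, x ≥ 0  →  Dual min bᵀy s.t. Aᵀy ≥ c, y ≥ 0.

Minimize: z = 11y1 + 8y2 + 26y3

Subject to:
  y1 + 4y3 ≥ 3
  y2 + 4y3 ≥ 2
  y1, y2, y3 ≥ 0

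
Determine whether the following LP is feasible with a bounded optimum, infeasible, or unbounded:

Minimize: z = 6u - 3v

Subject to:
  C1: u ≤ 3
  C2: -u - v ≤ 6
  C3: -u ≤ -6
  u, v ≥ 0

Infeasible (no feasible solution exists)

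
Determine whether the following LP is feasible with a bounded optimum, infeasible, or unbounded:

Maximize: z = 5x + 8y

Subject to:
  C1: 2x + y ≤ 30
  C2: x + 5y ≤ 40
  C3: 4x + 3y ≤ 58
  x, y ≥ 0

Feasible with a bounded optimal solution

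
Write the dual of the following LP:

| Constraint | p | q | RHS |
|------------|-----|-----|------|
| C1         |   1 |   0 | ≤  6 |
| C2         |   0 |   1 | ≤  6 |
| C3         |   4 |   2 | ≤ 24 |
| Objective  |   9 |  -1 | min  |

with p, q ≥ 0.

Primal min cᵀx s.t. Ax ≤ b, x ≥ 0  →  Dual max −bᵀy s.t. Aᵀy ≥ −c, y ≥ 0.

Maximize: z = -6y1 - 6y2 - 24y3

Subject to:
  y1 + 4y3 ≥ -9
  y2 + 2y3 ≥ 1
  y1, y2, y3 ≥ 0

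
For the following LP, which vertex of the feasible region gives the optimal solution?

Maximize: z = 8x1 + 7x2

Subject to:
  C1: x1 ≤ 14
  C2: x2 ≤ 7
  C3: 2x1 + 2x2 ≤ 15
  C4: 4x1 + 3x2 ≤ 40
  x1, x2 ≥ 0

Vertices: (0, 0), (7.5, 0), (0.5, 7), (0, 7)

Evaluate the objective at each vertex of the feasible region:
  z(0, 0) = 0
  z(7.5, 0) = 60  ←
  z(0.5, 7) = 53
  z(0, 7) = 49
The maximum is at x1 = 7.5, x2 = 0.

(7.5, 0)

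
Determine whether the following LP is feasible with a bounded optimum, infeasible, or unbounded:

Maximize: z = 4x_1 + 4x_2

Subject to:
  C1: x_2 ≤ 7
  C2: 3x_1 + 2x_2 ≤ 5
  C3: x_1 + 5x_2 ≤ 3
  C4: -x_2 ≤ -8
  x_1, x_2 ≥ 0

Infeasible (no feasible solution exists)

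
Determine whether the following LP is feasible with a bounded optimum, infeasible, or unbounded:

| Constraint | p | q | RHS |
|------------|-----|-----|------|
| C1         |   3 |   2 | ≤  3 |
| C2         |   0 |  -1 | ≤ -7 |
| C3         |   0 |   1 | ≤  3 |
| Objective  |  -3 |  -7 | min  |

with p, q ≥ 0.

Infeasible (no feasible solution exists)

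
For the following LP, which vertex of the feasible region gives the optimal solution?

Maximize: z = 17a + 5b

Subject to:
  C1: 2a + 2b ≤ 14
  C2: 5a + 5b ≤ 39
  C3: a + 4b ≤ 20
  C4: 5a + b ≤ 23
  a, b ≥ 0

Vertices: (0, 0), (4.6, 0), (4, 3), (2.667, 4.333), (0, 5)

Evaluate the objective at each vertex of the feasible region:
  z(0, 0) = 0
  z(4.6, 0) = 78.2
  z(4, 3) = 83  ←
  z(2.667, 4.333) = 67
  z(0, 5) = 25
The maximum is at a = 4, b = 3.

(4, 3)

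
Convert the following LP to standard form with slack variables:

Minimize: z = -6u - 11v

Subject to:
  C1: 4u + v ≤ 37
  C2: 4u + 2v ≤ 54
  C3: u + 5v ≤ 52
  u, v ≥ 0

min z = -6u - 11v

s.t.
  4u + v + s1 = 37
  4u + 2v + s2 = 54
  u + 5v + s3 = 52
  u, v, s1, s2, s3 ≥ 0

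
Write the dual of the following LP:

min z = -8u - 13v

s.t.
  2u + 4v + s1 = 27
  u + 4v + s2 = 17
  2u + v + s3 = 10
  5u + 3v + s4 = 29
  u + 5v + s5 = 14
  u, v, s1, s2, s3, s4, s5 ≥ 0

Primal min cᵀx s.t. Ax ≤ b, x ≥ 0  →  Dual max −bᵀy s.t. Aᵀy ≥ −c, y ≥ 0.

Maximize: z = -27y1 - 17y2 - 10y3 - 29y4 - 14y5

Subject to:
  2y1 + y2 + 2y3 + 5y4 + y5 ≥ 8
  4y1 + 4y2 + y3 + 3y4 + 5y5 ≥ 13
  y1, y2, y3, y4, y5 ≥ 0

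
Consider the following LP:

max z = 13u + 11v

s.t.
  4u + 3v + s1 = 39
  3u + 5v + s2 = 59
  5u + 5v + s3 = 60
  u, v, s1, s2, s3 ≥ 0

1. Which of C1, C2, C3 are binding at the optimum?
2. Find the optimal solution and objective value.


1. C1, C3
2. u = 3, v = 9, z = 138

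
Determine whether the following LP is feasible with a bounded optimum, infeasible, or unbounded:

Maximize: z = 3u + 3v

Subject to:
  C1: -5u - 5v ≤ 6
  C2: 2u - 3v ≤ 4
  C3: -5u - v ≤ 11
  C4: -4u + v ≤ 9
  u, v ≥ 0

Unbounded (objective can increase without bound)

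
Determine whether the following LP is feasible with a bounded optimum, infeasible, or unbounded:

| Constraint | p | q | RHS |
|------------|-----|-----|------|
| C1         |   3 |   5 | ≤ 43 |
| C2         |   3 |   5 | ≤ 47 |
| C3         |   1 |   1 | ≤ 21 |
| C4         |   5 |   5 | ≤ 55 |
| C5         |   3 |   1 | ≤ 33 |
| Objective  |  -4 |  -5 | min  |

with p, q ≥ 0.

Feasible with a bounded optimal solution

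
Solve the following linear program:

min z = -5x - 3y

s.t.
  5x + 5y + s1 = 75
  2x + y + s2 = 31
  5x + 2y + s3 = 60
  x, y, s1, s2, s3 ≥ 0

Evaluate the objective at each vertex of the feasible region:
  z(0, 0) = 0
  z(12, 0) = -60
  z(10, 5) = -65  ←
  z(0, 15) = -45
The minimum is at x = 10, y = 5.

x = 10, y = 5, z = -65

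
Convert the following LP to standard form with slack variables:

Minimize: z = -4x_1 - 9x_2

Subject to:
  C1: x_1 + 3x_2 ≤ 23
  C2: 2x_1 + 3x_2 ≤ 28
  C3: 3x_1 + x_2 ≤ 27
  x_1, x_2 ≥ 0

min z = -4x_1 - 9x_2

s.t.
  x_1 + 3x_2 + s1 = 23
  2x_1 + 3x_2 + s2 = 28
  3x_1 + x_2 + s3 = 27
  x_1, x_2, s1, s2, s3 ≥ 0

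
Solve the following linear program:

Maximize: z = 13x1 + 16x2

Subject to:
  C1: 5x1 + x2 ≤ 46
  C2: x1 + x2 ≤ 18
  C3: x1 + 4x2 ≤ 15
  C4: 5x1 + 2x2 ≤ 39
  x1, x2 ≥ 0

Evaluate the objective at each vertex of the feasible region:
  z(0, 0) = 0
  z(7.8, 0) = 101.4
  z(7, 2) = 123  ←
  z(0, 3.75) = 60
The maximum is at x1 = 7, x2 = 2.

x1 = 7, x2 = 2, z = 123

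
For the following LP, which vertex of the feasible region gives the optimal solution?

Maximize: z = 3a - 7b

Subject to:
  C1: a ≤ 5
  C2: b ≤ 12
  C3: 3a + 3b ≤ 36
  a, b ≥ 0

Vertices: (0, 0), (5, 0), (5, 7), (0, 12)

Evaluate the objective at each vertex of the feasible region:
  z(0, 0) = 0
  z(5, 0) = 15  ←
  z(5, 7) = -34
  z(0, 12) = -84
The maximum is at a = 5, b = 0.

(5, 0)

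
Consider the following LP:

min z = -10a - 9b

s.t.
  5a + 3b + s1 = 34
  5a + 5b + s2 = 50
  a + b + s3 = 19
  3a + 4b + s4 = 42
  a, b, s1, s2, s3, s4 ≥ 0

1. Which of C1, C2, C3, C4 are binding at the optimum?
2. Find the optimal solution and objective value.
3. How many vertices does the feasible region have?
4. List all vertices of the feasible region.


1. C1, C2
2. a = 2, b = 8, z = -92
3. 4
4. (0, 0), (6.8, 0), (2, 8), (0, 10)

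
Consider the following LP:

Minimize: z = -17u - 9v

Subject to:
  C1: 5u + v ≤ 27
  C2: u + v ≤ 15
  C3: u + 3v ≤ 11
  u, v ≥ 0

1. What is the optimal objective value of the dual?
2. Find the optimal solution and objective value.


1. -103
2. u = 5, v = 2, z = -103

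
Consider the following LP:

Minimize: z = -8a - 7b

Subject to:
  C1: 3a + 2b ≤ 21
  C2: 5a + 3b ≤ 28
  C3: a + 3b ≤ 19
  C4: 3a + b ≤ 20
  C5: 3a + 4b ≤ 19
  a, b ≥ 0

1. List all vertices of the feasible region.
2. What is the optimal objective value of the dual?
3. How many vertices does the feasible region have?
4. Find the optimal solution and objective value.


1. (0, 0), (5.6, 0), (5, 1), (0, 4.75)
2. -47
3. 4
4. a = 5, b = 1, z = -47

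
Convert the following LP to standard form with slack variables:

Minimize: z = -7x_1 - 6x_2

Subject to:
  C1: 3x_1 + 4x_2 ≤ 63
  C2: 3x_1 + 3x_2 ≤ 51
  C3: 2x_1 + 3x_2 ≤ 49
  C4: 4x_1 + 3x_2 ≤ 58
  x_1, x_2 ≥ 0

min z = -7x_1 - 6x_2

s.t.
  3x_1 + 4x_2 + s1 = 63
  3x_1 + 3x_2 + s2 = 51
  2x_1 + 3x_2 + s3 = 49
  4x_1 + 3x_2 + s4 = 58
  x_1, x_2, s1, s2, s3, s4 ≥ 0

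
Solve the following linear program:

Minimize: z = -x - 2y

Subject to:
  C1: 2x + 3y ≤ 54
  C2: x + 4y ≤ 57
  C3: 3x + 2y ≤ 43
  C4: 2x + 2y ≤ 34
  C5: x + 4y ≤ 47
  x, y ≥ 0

Evaluate the objective at each vertex of the feasible region:
  z(0, 0) = 0
  z(14.33, 0) = -14.33
  z(9, 8) = -25
  z(7, 10) = -27  ←
  z(0, 11.75) = -23.5
The minimum is at x = 7, y = 10.

x = 7, y = 10, z = -27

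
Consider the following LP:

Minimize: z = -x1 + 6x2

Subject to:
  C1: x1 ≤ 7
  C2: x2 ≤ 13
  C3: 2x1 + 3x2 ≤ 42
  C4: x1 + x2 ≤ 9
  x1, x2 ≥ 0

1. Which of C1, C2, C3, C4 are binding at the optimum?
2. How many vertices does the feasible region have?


1. C1
2. 4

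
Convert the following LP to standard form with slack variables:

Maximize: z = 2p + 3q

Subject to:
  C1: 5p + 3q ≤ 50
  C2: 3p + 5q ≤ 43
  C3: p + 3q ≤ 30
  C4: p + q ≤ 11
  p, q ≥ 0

max z = 2p + 3q

s.t.
  5p + 3q + s1 = 50
  3p + 5q + s2 = 43
  p + 3q + s3 = 30
  p + q + s4 = 11
  p, q, s1, s2, s3, s4 ≥ 0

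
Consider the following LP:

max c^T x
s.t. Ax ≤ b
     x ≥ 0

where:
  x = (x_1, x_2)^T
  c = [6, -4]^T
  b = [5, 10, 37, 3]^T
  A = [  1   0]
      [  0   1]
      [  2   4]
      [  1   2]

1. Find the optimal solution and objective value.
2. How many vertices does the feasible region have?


1. x_1 = 3, x_2 = 0, z = 18
2. 3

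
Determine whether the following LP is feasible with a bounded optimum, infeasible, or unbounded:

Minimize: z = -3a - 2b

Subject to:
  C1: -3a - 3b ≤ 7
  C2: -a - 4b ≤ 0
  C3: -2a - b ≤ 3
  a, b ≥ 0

Unbounded (objective can decrease without bound)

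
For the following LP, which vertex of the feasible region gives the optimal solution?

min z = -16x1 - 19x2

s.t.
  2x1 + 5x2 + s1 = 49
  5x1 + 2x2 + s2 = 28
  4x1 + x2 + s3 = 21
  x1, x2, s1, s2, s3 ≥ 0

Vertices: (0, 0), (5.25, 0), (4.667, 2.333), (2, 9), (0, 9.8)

Evaluate the objective at each vertex of the feasible region:
  z(0, 0) = 0
  z(5.25, 0) = -84
  z(4.667, 2.333) = -119
  z(2, 9) = -203  ←
  z(0, 9.8) = -186.2
The minimum is at x1 = 2, x2 = 9.

(2, 9)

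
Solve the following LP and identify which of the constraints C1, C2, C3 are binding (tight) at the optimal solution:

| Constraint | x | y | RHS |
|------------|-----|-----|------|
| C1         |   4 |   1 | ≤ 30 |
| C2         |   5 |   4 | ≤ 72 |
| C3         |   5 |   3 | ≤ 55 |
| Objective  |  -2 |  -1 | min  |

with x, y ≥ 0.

At x = 5, y = 10, compute slack b - a·x for each constraint:
  C1: 30 − 30 = 0  (binding)
  C2: 72 − 65 = 7  (slack)
  C3: 55 − 55 = 0  (binding)

Optimal: x = 5, y = 10
Binding: C1, C3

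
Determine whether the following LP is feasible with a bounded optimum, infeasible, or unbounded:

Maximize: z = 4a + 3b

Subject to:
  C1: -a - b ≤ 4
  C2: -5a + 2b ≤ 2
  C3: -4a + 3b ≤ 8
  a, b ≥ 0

Unbounded (objective can increase without bound)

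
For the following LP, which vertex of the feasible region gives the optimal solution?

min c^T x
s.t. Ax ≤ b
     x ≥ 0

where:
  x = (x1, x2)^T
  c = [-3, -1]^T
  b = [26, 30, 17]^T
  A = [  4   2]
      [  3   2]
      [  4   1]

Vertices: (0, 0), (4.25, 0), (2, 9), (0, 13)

Evaluate the objective at each vertex of the feasible region:
  z(0, 0) = 0
  z(4.25, 0) = -12.75
  z(2, 9) = -15  ←
  z(0, 13) = -13
The minimum is at x1 = 2, x2 = 9.

(2, 9)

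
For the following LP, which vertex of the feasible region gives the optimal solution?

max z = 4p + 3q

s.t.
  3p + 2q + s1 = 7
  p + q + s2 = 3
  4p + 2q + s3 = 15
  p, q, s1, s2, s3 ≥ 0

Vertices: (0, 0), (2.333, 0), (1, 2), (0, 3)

Evaluate the objective at each vertex of the feasible region:
  z(0, 0) = 0
  z(2.333, 0) = 9.333
  z(1, 2) = 10  ←
  z(0, 3) = 9
The maximum is at p = 1, q = 2.

(1, 2)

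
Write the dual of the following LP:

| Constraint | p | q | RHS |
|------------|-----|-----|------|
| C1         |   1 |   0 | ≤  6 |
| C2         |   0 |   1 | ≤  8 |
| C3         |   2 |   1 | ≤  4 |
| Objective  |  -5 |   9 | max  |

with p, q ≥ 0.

Primal max cᵀx s.t. Ax ≤ b, x ≥ 0  →  Dual min bᵀy s.t. Aᵀy ≥ c, y ≥ 0.

Minimize: z = 6y1 + 8y2 + 4y3

Subject to:
  y1 + 2y3 ≥ -5
  y2 + y3 ≥ 9
  y1, y2, y3 ≥ 0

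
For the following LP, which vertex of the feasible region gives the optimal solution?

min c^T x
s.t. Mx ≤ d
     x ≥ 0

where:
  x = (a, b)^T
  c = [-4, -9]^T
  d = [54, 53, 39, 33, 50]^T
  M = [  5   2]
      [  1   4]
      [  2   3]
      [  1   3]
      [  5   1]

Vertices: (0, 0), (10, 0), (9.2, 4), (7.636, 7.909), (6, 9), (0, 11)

Evaluate the objective at each vertex of the feasible region:
  z(0, 0) = 0
  z(10, 0) = -40
  z(9.2, 4) = -72.8
  z(7.636, 7.909) = -101.7
  z(6, 9) = -105  ←
  z(0, 11) = -99
The minimum is at a = 6, b = 9.

(6, 9)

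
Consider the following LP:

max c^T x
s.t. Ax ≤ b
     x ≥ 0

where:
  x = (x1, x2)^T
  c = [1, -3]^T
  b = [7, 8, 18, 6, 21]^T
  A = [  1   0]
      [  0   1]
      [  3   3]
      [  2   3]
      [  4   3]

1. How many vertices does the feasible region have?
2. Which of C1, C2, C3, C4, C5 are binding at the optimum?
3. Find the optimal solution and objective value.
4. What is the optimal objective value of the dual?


1. 3
2. C4
3. x1 = 3, x2 = 0, z = 3
4. 3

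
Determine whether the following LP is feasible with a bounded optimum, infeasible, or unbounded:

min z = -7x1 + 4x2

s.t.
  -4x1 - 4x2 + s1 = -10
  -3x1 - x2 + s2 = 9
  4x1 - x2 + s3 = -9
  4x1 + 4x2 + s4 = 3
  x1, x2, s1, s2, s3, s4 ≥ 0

Infeasible (no feasible solution exists)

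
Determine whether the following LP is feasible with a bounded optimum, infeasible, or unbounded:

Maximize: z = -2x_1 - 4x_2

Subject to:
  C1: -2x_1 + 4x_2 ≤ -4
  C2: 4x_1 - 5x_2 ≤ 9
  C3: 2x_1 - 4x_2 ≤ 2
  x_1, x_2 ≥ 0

Infeasible (no feasible solution exists)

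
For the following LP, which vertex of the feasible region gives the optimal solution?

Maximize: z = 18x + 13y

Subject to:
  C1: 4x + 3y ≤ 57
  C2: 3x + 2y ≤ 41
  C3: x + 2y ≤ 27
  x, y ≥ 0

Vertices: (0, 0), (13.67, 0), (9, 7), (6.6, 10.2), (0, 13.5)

Evaluate the objective at each vertex of the feasible region:
  z(0, 0) = 0
  z(13.67, 0) = 246
  z(9, 7) = 253  ←
  z(6.6, 10.2) = 251.4
  z(0, 13.5) = 175.5
The maximum is at x = 9, y = 7.

(9, 7)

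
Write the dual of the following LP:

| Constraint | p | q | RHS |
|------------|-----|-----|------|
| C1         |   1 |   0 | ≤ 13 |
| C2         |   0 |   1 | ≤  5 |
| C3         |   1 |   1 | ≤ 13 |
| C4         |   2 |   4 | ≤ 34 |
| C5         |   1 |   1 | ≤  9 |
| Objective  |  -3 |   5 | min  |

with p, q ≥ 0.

Primal min cᵀx s.t. Ax ≤ b, x ≥ 0  →  Dual max −bᵀy s.t. Aᵀy ≥ −c, y ≥ 0.

Maximize: z = -13y1 - 5y2 - 13y3 - 34y4 - 9y5

Subject to:
  y1 + y3 + 2y4 + y5 ≥ 3
  y2 + y3 + 4y4 + y5 ≥ -5
  y1, y2, y3, y4, y5 ≥ 0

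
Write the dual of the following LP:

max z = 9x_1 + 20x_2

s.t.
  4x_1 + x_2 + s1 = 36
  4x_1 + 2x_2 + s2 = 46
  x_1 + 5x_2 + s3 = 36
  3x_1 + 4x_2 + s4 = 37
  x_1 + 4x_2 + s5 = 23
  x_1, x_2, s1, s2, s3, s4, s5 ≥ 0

Primal max cᵀx s.t. Ax ≤ b, x ≥ 0  →  Dual min bᵀy s.t. Aᵀy ≥ c, y ≥ 0.

Minimize: z = 36y1 + 46y2 + 36y3 + 37y4 + 23y5

Subject to:
  4y1 + 4y2 + y3 + 3y4 + y5 ≥ 9
  y1 + 2y2 + 5y3 + 4y4 + 4y5 ≥ 20
  y1, y2, y3, y4, y5 ≥ 0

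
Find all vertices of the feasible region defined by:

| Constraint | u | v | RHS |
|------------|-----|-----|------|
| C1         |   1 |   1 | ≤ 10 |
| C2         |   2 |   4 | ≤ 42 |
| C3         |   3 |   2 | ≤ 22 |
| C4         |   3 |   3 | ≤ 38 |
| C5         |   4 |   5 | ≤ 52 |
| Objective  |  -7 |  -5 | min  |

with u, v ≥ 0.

(0, 0), (7.333, 0), (2, 8), (0, 10)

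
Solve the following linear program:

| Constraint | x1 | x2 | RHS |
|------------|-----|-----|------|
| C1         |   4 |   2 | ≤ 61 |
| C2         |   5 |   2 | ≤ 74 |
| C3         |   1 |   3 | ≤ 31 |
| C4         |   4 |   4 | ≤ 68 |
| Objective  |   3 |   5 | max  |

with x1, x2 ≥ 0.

Evaluate the objective at each vertex of the feasible region:
  z(0, 0) = 0
  z(14.8, 0) = 44.4
  z(13.33, 3.667) = 58.33
  z(10, 7) = 65  ←
  z(0, 10.33) = 51.67
The maximum is at x1 = 10, x2 = 7.

x1 = 10, x2 = 7, z = 65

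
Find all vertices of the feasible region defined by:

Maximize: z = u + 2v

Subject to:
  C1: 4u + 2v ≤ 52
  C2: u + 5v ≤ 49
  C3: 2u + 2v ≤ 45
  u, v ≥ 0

(0, 0), (13, 0), (9, 8), (0, 9.8)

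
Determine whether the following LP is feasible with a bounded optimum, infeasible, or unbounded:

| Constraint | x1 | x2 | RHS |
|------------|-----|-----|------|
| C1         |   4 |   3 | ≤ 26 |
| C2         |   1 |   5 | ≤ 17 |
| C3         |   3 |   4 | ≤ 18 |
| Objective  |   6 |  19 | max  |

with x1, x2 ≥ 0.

Feasible with a bounded optimal solution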